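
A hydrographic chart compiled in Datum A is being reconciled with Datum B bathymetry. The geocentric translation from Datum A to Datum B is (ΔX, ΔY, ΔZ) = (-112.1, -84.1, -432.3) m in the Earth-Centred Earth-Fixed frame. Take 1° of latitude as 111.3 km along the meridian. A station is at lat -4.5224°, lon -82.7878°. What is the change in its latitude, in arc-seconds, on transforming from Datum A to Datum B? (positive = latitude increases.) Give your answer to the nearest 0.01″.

Δφ = -13.76″

sin φ = -0.078849, cos φ = 0.996887, sin λ = -0.992088, cos λ = 0.125544.
North component: ΔN = −sin φ cos λ·ΔX − sin φ sin λ·ΔY + cos φ·ΔZ = −(-0.078849)(0.125544)(-112.1) − (-0.078849)(-0.992088)(-84.1) + (0.996887)(-432.3) = -425.49 m.
1° of latitude spans 111300 m, so Δφ = -425.49 / 111300 × 3600 = -13.762″.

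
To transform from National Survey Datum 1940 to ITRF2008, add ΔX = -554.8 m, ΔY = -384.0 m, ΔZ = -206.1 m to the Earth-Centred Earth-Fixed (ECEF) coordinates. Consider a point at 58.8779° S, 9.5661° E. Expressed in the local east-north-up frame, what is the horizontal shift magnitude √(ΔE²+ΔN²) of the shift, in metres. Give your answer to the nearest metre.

At φ = -58.8779°, λ = 9.5661°: sin φ = -0.856068, cos φ = 0.516864, sin λ = 0.166185, cos λ = 0.986095.
ΔE = −sin λ·ΔX + cos λ·ΔY = −(0.166185)·(-554.8) + (0.986095)·(-384.0) = -286.46 m.
ΔN = −sin φ cos λ·ΔX − sin φ sin λ·ΔY + cos φ·ΔZ = −(-0.856068)(0.986095)(-554.8) − (-0.856068)(0.166185)(-384.0) + (0.516864)(-206.1) = -629.50 m.
Horizontal magnitude = √(ΔE² + ΔN²) = √((-286.46)² + (-629.50)²) = 691.61 m.

692 m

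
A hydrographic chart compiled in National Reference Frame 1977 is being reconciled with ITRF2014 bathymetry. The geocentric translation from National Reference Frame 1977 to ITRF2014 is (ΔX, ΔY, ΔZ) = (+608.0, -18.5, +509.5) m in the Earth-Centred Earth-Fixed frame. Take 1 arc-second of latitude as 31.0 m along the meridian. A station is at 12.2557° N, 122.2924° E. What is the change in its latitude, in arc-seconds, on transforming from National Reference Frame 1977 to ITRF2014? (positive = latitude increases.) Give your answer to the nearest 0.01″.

sin φ = 0.212275, cos φ = 0.977210, sin λ = 0.845333, cos λ = -0.534240.
North component: ΔN = −sin φ cos λ·ΔX − sin φ sin λ·ΔY + cos φ·ΔZ = −(0.212275)(-0.534240)(608.0) − (0.212275)(0.845333)(-18.5) + (0.977210)(509.5) = 570.16 m.
1° of latitude spans 3600 × 31.00 = 111600 m, so Δφ = 570.16 / 111600 × 3600 = 18.392″.

Δφ = 18.39″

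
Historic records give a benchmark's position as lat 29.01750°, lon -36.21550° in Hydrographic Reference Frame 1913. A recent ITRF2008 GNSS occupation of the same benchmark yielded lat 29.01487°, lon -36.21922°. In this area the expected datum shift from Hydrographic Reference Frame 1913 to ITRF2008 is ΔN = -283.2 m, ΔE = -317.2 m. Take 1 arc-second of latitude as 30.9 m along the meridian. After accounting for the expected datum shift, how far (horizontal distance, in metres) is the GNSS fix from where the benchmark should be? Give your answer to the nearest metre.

Observed coordinate differences: Δφ = -0.00263°, Δλ = -0.00372°.
Converting to metres (1° lat = 111240 m, cos φ = 0.874472): observed ΔN = -292.6 m, observed ΔE = -361.9 m.
Subtracting the expected shift leaves a residual of -292.6 − (-283.2) = -9.4 m north and -361.9 − (-317.2) = -44.7 m east.
Residual distance = √((-9.4)² + (-44.7)²) = 45.6 m.

46 m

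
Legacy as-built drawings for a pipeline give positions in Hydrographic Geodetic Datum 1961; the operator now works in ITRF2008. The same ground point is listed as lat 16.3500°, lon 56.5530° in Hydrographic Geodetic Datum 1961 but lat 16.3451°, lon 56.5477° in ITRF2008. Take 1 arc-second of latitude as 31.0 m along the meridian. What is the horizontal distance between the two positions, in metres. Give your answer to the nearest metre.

788 m

Δφ = 16.3451° − 16.3500° = -0.0049°; Δλ = 56.5477° − 56.5530° = -0.0053°.
1° of latitude = 3600 × 31.00 = 111600 m.
ΔN = Δφ × 111600 = -546.8 m; ΔE = Δλ × 111600 × cos(16.3500°) = -0.0053 × 111600 × 0.959560 = -567.6 m.
Distance = √(ΔE² + ΔN²) = √((-567.6)² + (-546.8)²) = 788.1 m.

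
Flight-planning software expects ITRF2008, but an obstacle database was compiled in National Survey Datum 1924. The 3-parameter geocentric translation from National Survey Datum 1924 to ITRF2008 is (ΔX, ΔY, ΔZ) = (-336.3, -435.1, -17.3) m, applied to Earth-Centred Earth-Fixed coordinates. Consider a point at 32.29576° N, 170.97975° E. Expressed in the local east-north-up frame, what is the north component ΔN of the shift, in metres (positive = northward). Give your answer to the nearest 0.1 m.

At φ = 32.29576°, λ = 170.97975°: sin φ = 0.534290, cos φ = 0.845301, sin λ = 0.156784, cos λ = -0.987633.
ΔN = −sin φ cos λ·ΔX − sin φ sin λ·ΔY + cos φ·ΔZ = −(0.534290)(-0.987633)(-336.3) − (0.534290)(0.156784)(-435.1) + (0.845301)(-17.3) = -155.64 m.

ΔN = -155.6 m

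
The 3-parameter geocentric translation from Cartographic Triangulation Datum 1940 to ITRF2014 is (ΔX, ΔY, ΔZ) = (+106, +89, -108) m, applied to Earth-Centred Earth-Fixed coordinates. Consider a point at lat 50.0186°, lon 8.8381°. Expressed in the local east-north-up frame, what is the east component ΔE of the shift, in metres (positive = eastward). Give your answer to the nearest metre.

ΔE = 72 m

At φ = 50.0186°, λ = 8.8381°: sin φ = 0.766253, cos φ = 0.642539, sin λ = 0.153643, cos λ = 0.988126.
ΔE = −sin λ·ΔX + cos λ·ΔY = −(0.153643)·(106) + (0.988126)·(89) = 71.66 m.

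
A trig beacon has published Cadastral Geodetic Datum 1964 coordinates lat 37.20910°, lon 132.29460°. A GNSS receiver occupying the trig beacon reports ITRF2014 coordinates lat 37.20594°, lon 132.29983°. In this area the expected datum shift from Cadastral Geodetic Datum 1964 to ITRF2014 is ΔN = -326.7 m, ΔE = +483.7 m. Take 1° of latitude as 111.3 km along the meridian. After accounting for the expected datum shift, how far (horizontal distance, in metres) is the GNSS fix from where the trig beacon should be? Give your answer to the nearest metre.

Observed coordinate differences: Δφ = -0.00316°, Δλ = +0.00523°.
Converting to metres (1° lat = 111300 m, cos φ = 0.796434): observed ΔN = -351.7 m, observed ΔE = 463.6 m.
Subtracting the expected shift leaves a residual of -351.7 − (-326.7) = -25.0 m north and 463.6 − (483.7) = -20.1 m east.
Residual distance = √((-25.0)² + (-20.1)²) = 32.1 m.

32 m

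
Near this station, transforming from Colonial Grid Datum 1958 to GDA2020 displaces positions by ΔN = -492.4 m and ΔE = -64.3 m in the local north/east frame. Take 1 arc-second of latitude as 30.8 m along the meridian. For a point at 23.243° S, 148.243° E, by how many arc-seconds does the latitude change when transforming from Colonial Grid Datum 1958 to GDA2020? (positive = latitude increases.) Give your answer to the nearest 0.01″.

1″ of latitude = 30.80 m, so Δφ = -492.4 / 30.80 = -15.987″.

Δφ = -15.99″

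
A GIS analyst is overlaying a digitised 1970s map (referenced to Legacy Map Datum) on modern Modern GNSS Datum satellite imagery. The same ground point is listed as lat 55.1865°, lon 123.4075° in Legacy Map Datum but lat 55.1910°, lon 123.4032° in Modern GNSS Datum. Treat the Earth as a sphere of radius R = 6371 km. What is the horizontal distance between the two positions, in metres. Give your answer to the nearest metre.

Δφ = 55.1910° − 55.1865° = +0.0045°; Δλ = 123.4032° − 123.4075° = -0.0043°.
1° along a meridian = πR/180 = 111195 m.
ΔN = Δφ × 111195 = 500.4 m; ΔE = Δλ × 111195 × cos(55.1865°) = -0.0043 × 111195 × 0.570907 = -273.0 m.
Distance = √(ΔE² + ΔN²) = √((-273.0)² + 500.4²) = 570.0 m.

570 m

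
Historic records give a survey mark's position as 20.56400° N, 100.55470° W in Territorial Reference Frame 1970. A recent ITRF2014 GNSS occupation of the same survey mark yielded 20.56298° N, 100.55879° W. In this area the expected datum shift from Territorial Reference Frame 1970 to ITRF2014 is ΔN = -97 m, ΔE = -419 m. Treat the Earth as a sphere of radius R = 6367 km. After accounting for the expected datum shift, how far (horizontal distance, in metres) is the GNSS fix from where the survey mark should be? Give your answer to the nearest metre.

Observed coordinate differences: Δφ = -0.00102°, Δλ = -0.00409°.
Converting to metres (1° lat = 111125 m, cos φ = 0.936280): observed ΔN = -113.3 m, observed ΔE = -425.5 m.
Subtracting the expected shift leaves a residual of -113.3 − (-97) = -16.3 m north and -425.5 − (-419) = -6.5 m east.
Residual distance = √((-16.3)² + (-6.5)²) = 17.6 m.

18 m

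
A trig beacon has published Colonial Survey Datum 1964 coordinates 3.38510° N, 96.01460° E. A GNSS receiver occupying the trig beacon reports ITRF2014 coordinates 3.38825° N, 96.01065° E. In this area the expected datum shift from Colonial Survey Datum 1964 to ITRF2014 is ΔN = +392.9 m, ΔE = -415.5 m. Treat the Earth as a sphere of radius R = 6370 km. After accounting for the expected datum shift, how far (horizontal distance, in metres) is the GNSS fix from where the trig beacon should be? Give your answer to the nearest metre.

48 m

Observed coordinate differences: Δφ = +0.00315°, Δλ = -0.00395°.
Converting to metres (1° lat = 111177 m, cos φ = 0.998255): observed ΔN = 350.2 m, observed ΔE = -438.4 m.
Subtracting the expected shift leaves a residual of 350.2 − (392.9) = -42.7 m north and -438.4 − (-415.5) = -22.9 m east.
Residual distance = √((-42.7)² + (-22.9)²) = 48.4 m.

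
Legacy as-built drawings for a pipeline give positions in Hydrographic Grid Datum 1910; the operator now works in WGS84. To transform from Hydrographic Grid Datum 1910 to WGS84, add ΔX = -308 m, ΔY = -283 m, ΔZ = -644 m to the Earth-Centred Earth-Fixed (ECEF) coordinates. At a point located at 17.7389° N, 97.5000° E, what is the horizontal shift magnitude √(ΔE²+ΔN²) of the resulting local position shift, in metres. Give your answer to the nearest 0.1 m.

639.5 m

At φ = 17.7389°, λ = 97.5000°: sin φ = 0.304680, cos φ = 0.952455, sin λ = 0.991445, cos λ = -0.130526.
ΔE = −sin λ·ΔX + cos λ·ΔY = −(0.991445)·(-308) + (-0.130526)·(-283) = 342.30 m.
ΔN = −sin φ cos λ·ΔX − sin φ sin λ·ΔY + cos φ·ΔZ = −(0.304680)(-0.130526)(-308) − (0.304680)(0.991445)(-283) + (0.952455)(-644) = -540.14 m.
Horizontal magnitude = √(ΔE² + ΔN²) = √(342.30² + (-540.14)²) = 639.47 m.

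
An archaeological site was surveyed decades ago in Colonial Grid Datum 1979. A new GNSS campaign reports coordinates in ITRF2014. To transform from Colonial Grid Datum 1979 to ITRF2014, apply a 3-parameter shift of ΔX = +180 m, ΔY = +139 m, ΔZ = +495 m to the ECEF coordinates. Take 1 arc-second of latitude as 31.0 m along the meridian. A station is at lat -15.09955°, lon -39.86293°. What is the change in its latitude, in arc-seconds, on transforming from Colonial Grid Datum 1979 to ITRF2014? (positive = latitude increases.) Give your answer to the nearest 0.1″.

sin φ = -0.260497, cos φ = 0.965475, sin λ = -0.640953, cos λ = 0.767580.
North component: ΔN = −sin φ cos λ·ΔX − sin φ sin λ·ΔY + cos φ·ΔZ = −(-0.260497)(0.767580)(180) − (-0.260497)(-0.640953)(139) + (0.965475)(495) = 490.69 m.
1° of latitude spans 3600 × 31.00 = 111600 m, so Δφ = 490.69 / 111600 × 3600 = 15.829″.

Δφ = 15.8″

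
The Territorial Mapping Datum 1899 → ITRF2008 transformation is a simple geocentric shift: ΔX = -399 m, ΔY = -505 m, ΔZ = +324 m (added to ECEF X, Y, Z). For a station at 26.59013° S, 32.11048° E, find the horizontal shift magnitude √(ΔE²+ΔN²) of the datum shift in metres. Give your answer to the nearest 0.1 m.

At φ = -26.59013°, λ = 32.11048°: sin φ = -0.447605, cos φ = 0.894231, sin λ = 0.531554, cos λ = 0.847025.
ΔE = −sin λ·ΔX + cos λ·ΔY = −(0.531554)·(-399) + (0.847025)·(-505) = -215.66 m.
ΔN = −sin φ cos λ·ΔX − sin φ sin λ·ΔY + cos φ·ΔZ = −(-0.447605)(0.847025)(-399) − (-0.447605)(0.531554)(-505) + (0.894231)(324) = 18.30 m.
Horizontal magnitude = √(ΔE² + ΔN²) = √((-215.66)² + 18.30²) = 216.43 m.

216.4 m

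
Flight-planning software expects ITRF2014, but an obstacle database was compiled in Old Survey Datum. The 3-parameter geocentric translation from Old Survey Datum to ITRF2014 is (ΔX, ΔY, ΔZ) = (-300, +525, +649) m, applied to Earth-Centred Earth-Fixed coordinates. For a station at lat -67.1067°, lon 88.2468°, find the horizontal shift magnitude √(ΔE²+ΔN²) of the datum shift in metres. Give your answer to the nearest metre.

The local east axis at (φ, λ) is (−sin λ, cos λ, 0), so ΔE = −sin(88.2468°)·(-300) + cos(88.2468°)·525 = 315.92 m.
The local north axis is (−sin φ cos λ, −sin φ sin λ, cos φ), giving ΔN = -8.455 + 483.420 + 252.472 = 727.44 m.
Horizontal magnitude = √(ΔE² + ΔN²) = √(315.92² + 727.44²) = 793.08 m.

793 m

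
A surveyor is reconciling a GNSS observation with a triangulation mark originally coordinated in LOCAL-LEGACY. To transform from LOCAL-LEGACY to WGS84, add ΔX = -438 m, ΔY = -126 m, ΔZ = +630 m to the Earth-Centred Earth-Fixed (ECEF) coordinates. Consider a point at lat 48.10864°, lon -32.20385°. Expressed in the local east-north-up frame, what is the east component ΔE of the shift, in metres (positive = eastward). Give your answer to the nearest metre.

At φ = 48.10864°, λ = -32.20385°: sin φ = 0.744412, cos φ = 0.667720, sin λ = -0.532933, cos λ = 0.846157.
ΔE = −sin λ·ΔX + cos λ·ΔY = −(-0.532933)·(-438) + (0.846157)·(-126) = -340.04 m.

ΔE = -340 m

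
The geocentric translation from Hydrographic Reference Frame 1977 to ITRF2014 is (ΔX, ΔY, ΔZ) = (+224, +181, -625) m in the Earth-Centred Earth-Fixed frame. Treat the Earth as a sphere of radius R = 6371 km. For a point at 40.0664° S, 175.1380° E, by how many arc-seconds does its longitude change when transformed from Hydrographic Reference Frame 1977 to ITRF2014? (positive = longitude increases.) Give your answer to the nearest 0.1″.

sin φ = -0.643675, cos φ = 0.765299, sin λ = 0.084756, cos λ = -0.996402.
East component: ΔE = −sin λ·ΔX + cos λ·ΔY = −(0.084756)(224) + (-0.996402)(181) = -199.33 m.
1° of latitude spans πR/180 = 111195 m; at latitude φ, 1° of longitude spans that × cos φ = 85097.4 m, so Δλ = -199.33 / 85097.4 × 3600 = -8.433″.

Δλ = -8.4″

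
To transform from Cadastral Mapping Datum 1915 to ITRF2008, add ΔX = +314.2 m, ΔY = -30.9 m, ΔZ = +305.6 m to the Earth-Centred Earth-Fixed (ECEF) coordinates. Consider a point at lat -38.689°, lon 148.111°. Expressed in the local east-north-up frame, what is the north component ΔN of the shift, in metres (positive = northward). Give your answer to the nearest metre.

The local north axis is (−sin φ cos λ, −sin φ sin λ, cos φ), giving ΔN = -166.761 − 10.204 + 238.536 = 61.57 m.

ΔN = 62 m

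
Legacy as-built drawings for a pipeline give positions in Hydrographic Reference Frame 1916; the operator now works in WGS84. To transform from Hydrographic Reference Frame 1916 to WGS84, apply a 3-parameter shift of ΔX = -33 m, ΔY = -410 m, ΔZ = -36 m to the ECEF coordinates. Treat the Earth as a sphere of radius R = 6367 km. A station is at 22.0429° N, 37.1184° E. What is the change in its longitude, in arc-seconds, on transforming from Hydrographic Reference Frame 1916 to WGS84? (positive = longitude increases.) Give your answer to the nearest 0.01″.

Δλ = -10.73″

sin φ = 0.375301, cos φ = 0.926903, sin λ = 0.603464, cos λ = 0.797390.
East component: ΔE = −sin λ·ΔX + cos λ·ΔY = −(0.603464)(-33) + (0.797390)(-410) = -307.02 m.
1° of latitude spans πR/180 = 111125 m; at latitude φ, 1° of longitude spans that × cos φ = 103002.2 m, so Δλ = -307.02 / 103002.2 × 3600 = -10.730″.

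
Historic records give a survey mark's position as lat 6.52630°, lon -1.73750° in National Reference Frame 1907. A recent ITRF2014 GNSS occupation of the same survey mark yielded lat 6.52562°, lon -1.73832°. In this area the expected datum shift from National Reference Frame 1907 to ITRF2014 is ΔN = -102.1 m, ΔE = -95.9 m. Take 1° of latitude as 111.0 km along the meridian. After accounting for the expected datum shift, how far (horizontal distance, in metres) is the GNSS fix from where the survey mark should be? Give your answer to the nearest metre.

27 m

Observed coordinate differences: Δφ = -0.00068°, Δλ = -0.00082°.
Converting to metres (1° lat = 111000 m, cos φ = 0.993520): observed ΔN = -75.5 m, observed ΔE = -90.4 m.
Subtracting the expected shift leaves a residual of -75.5 − (-102.1) = 26.6 m north and -90.4 − (-95.9) = 5.5 m east.
Residual distance = √(26.6² + 5.5²) = 27.2 m.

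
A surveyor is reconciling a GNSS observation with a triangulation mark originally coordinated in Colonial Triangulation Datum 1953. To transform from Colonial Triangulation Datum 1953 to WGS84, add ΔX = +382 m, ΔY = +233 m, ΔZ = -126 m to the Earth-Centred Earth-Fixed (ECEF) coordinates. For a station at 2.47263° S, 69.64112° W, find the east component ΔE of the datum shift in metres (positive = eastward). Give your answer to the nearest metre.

ΔE = 439 m

At φ = -2.47263°, λ = -69.64112°: sin φ = -0.043142, cos φ = 0.999069, sin λ = -0.937532, cos λ = 0.347899.
ΔE = −sin λ·ΔX + cos λ·ΔY = −(-0.937532)·(382) + (0.347899)·(233) = 439.20 m.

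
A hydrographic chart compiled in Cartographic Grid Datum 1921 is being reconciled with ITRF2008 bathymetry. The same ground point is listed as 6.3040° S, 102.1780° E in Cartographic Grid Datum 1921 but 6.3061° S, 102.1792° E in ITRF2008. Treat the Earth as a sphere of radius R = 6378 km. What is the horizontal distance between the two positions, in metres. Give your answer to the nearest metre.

Δφ = -6.3061° − -6.3040° = -0.0021°; Δλ = 102.1792° − 102.1780° = +0.0012°.
1° along a meridian = πR/180 = 111317 m.
ΔN = Δφ × 111317 = -233.8 m; ΔE = Δλ × 111317 × cos(-6.3040°) = +0.0012 × 111317 × 0.993953 = 132.8 m.
Distance = √(ΔE² + ΔN²) = √(132.8² + (-233.8)²) = 268.8 m.

269 m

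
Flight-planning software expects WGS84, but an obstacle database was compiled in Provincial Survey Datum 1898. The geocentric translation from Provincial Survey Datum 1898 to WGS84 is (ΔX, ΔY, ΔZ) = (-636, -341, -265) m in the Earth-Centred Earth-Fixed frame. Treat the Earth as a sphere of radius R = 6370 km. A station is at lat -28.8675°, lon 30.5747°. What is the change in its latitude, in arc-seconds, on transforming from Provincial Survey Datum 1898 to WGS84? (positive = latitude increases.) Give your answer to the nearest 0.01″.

sin φ = -0.482786, cos φ = 0.875739, sin λ = 0.508661, cos λ = 0.860967.
North component: ΔN = −sin φ cos λ·ΔX − sin φ sin λ·ΔY + cos φ·ΔZ = −(-0.482786)(0.860967)(-636) − (-0.482786)(0.508661)(-341) + (0.875739)(-265) = -580.17 m.
1° of latitude spans πR/180 = 111177 m, so Δφ = -580.17 / 111177 × 3600 = -18.786″.

Δφ = -18.79″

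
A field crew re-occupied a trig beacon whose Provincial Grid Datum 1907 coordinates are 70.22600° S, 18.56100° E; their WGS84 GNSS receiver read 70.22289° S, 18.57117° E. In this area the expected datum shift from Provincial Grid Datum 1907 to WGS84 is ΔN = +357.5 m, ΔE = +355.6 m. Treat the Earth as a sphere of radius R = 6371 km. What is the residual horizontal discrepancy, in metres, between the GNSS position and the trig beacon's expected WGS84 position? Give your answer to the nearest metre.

Observed coordinate differences: Δφ = +0.00311°, Δλ = +0.01017°.
Converting to metres (1° lat = 111195 m, cos φ = 0.338311): observed ΔN = 345.8 m, observed ΔE = 382.6 m.
Subtracting the expected shift leaves a residual of 345.8 − (357.5) = -11.7 m north and 382.6 − (355.6) = 27.0 m east.
Residual distance = √((-11.7)² + 27.0²) = 29.4 m.

29 m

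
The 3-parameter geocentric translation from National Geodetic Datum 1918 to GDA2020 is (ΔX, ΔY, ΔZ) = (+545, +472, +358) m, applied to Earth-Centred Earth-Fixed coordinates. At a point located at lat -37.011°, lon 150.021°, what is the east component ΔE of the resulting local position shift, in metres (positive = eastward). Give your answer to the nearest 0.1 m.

The local east axis at (φ, λ) is (−sin λ, cos λ, 0), so ΔE = −sin(150.021°)·545 + cos(150.021°)·472 = -681.18 m.

ΔE = -681.2 m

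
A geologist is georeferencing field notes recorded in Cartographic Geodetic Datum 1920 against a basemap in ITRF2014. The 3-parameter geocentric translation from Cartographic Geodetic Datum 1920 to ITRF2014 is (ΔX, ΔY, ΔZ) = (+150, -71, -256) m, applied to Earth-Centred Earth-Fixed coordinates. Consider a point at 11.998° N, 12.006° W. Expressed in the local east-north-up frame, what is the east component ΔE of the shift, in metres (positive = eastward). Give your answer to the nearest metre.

The local east axis at (φ, λ) is (−sin λ, cos λ, 0), so ΔE = −sin(-12.006°)·150 + cos(-12.006°)·(-71) = -38.24 m.

ΔE = -38 m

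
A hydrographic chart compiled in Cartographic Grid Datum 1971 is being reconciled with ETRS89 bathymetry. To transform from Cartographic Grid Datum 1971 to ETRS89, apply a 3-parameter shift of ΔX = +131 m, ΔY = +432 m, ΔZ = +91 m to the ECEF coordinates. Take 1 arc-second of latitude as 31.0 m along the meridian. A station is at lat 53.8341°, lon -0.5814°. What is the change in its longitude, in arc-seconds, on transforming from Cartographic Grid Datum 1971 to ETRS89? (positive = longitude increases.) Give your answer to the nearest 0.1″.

sin φ = 0.807312, cos φ = 0.590125, sin λ = -0.010147, cos λ = 0.999949.
East component: ΔE = −sin λ·ΔX + cos λ·ΔY = −(-0.010147)(131) + (0.999949)(432) = 433.31 m.
1° of latitude spans 3600 × 31.00 = 111600 m; at latitude φ, 1° of longitude spans that × cos φ = 65858.0 m, so Δλ = 433.31 / 65858.0 × 3600 = 23.686″.

Δλ = 23.7″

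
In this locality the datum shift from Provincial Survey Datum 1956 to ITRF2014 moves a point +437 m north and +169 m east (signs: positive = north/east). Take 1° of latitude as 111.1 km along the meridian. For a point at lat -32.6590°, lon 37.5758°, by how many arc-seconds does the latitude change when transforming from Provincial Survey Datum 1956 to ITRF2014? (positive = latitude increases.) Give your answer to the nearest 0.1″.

1° of latitude = 111.1 km, so Δφ = 437.0 / 111100 = 0.0039334° = 14.160″.

Δφ = 14.2″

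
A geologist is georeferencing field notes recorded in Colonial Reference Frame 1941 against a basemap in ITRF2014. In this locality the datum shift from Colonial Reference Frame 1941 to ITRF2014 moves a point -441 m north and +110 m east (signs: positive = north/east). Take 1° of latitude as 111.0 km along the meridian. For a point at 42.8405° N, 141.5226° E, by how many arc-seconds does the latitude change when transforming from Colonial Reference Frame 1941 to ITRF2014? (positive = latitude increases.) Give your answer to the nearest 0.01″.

1° of latitude = 111.0 km, so Δφ = -441.0 / 111000 = -0.0039730° = -14.303″.

Δφ = -14.30″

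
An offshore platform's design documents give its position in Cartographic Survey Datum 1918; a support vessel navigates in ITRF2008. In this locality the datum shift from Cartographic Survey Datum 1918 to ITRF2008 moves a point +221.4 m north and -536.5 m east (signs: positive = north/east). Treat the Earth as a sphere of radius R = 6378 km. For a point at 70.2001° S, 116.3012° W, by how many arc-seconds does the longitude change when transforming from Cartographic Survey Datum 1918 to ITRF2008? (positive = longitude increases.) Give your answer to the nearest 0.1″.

Δλ = -51.2″

At latitude -70.2001°, cos φ = 0.338736.
One radian of longitude at latitude φ spans R cos φ, so Δλ = ΔE / (R cos φ) = -536.5 / (6378000 × 0.338736) = -2.4833e-04 rad = -51.221″.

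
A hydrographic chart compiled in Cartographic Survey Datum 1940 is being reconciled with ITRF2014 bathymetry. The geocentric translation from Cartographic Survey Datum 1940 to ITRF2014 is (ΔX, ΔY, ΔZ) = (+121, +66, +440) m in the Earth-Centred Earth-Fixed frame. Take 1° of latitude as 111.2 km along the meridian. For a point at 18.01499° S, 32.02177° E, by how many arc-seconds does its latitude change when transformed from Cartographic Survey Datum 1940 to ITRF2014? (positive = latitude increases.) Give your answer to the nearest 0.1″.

sin φ = -0.309266, cos φ = 0.950976, sin λ = 0.530241, cos λ = 0.847847.
North component: ΔN = −sin φ cos λ·ΔX − sin φ sin λ·ΔY + cos φ·ΔZ = −(-0.309266)(0.847847)(121) − (-0.309266)(0.530241)(66) + (0.950976)(440) = 460.98 m.
1° of latitude spans 111200 m, so Δφ = 460.98 / 111200 × 3600 = 14.924″.

Δφ = 14.9″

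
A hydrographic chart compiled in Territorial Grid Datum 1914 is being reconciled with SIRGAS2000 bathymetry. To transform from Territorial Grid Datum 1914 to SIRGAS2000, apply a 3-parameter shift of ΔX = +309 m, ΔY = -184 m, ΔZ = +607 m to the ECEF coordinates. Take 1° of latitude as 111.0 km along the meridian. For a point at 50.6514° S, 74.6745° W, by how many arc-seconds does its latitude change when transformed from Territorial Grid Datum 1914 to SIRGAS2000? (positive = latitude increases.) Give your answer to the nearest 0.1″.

Δφ = 19.0″

sin φ = -0.773303, cos φ = 0.634037, sin λ = -0.964440, cos λ = 0.264302.
North component: ΔN = −sin φ cos λ·ΔX − sin φ sin λ·ΔY + cos φ·ΔZ = −(-0.773303)(0.264302)(309) − (-0.773303)(-0.964440)(-184) + (0.634037)(607) = 585.24 m.
1° of latitude spans 111000 m, so Δφ = 585.24 / 111000 × 3600 = 18.981″.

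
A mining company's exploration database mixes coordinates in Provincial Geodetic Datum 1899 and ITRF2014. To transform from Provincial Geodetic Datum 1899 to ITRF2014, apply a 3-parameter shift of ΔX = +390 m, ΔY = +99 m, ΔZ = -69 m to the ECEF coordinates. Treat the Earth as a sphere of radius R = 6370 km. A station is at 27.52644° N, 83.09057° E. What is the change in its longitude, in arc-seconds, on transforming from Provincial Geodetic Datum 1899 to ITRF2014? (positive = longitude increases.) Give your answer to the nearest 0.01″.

sin φ = 0.462158, cos φ = 0.886798, sin λ = 0.992738, cos λ = 0.120300.
East component: ΔE = −sin λ·ΔX + cos λ·ΔY = −(0.992738)(390) + (0.120300)(99) = -375.26 m.
1° of latitude spans πR/180 = 111177 m; at latitude φ, 1° of longitude spans that × cos φ = 98591.9 m, so Δλ = -375.26 / 98591.9 × 3600 = -13.702″.

Δλ = -13.70″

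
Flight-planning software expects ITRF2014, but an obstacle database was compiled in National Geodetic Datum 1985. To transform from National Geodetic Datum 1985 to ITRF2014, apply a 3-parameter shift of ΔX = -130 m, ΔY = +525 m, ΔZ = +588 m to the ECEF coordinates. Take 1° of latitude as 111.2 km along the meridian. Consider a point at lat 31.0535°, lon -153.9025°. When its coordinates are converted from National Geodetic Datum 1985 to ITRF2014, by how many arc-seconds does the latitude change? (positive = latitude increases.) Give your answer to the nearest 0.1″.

Δφ = 18.2″

sin φ = 0.515838, cos φ = 0.856686, sin λ = -0.439900, cos λ = -0.898047.
North component: ΔN = −sin φ cos λ·ΔX − sin φ sin λ·ΔY + cos φ·ΔZ = −(0.515838)(-0.898047)(-130) − (0.515838)(-0.439900)(525) + (0.856686)(588) = 562.64 m.
1° of latitude spans 111200 m, so Δφ = 562.64 / 111200 × 3600 = 18.215″.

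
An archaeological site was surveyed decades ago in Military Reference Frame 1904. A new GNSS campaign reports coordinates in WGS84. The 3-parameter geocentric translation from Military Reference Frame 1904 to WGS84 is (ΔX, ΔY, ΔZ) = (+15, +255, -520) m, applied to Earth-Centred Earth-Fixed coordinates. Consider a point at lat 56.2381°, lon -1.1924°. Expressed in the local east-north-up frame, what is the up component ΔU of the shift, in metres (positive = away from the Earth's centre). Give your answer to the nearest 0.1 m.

At φ = 56.2381°, λ = -1.1924°: sin φ = 0.831354, cos φ = 0.555743, sin λ = -0.020810, cos λ = 0.999783.
ΔU = cos φ cos λ·ΔX + cos φ sin λ·ΔY + sin φ·ΔZ = (0.555743)(0.999783)(15) + (0.555743)(-0.020810)(255) + (0.831354)(-520) = -426.92 m.

ΔU = -426.9 m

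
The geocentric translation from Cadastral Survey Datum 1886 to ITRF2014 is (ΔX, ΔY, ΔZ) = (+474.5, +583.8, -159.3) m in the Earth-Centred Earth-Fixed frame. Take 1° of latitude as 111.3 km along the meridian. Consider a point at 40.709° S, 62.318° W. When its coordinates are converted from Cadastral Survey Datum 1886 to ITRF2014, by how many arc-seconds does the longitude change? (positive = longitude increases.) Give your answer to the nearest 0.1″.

sin φ = -0.652217, cos φ = 0.758032, sin λ = -0.885540, cos λ = 0.464564.
East component: ΔE = −sin λ·ΔX + cos λ·ΔY = −(-0.885540)(474.5) + (0.464564)(583.8) = 691.40 m.
1° of latitude spans 111300 m; at latitude φ, 1° of longitude spans that × cos φ = 84368.9 m, so Δλ = 691.40 / 84368.9 × 3600 = 29.502″.

Δλ = 29.5″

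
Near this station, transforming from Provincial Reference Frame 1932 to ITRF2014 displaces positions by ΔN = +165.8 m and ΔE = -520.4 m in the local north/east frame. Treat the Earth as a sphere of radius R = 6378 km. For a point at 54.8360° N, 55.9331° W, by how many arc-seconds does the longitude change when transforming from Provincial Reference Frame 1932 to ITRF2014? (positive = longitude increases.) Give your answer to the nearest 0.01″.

Δλ = -29.22″

At latitude 54.8360°, cos φ = 0.575919.
One radian of longitude at latitude φ spans R cos φ, so Δλ = ΔE / (R cos φ) = -520.4 / (6378000 × 0.575919) = -1.4167e-04 rad = -29.222″.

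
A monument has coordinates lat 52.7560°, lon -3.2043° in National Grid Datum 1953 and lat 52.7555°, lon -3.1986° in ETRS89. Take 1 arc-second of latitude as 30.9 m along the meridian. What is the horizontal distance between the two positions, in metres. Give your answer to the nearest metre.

388 m

Δφ = 52.7555° − 52.7560° = -0.0005°; Δλ = -3.1986° − -3.2043° = +0.0057°.
1° of latitude = 3600 × 30.90 = 111240 m.
ΔN = Δφ × 111240 = -55.6 m; ΔE = Δλ × 111240 × cos(52.7560°) = +0.0057 × 111240 × 0.605211 = 383.7 m.
Distance = √(ΔE² + ΔN²) = √(383.7² + (-55.6)²) = 387.8 m.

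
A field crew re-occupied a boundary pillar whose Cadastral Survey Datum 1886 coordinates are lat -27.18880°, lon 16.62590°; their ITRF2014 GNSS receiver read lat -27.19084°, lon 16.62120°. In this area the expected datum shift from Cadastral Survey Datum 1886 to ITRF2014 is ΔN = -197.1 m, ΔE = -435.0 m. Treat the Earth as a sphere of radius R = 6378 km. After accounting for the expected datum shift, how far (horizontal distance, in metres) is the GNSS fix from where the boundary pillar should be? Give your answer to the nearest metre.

43 m

Observed coordinate differences: Δφ = -0.00204°, Δλ = -0.00470°.
Converting to metres (1° lat = 111317 m, cos φ = 0.889506): observed ΔN = -227.1 m, observed ΔE = -465.4 m.
Subtracting the expected shift leaves a residual of -227.1 − (-197.1) = -30.0 m north and -465.4 − (-435.0) = -30.4 m east.
Residual distance = √((-30.0)² + (-30.4)²) = 42.7 m.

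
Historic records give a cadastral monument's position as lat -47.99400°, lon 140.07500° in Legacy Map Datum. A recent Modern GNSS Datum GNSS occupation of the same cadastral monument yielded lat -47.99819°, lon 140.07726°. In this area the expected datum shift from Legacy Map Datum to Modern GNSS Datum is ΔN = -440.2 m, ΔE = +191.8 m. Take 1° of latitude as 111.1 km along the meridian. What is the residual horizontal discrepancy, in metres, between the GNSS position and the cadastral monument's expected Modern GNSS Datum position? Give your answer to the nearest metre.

35 m

Observed coordinate differences: Δφ = -0.00419°, Δλ = +0.00226°.
Converting to metres (1° lat = 111100 m, cos φ = 0.669208): observed ΔN = -465.5 m, observed ΔE = 168.0 m.
Subtracting the expected shift leaves a residual of -465.5 − (-440.2) = -25.3 m north and 168.0 − (191.8) = -23.8 m east.
Residual distance = √((-25.3)² + (-23.8)²) = 34.7 m.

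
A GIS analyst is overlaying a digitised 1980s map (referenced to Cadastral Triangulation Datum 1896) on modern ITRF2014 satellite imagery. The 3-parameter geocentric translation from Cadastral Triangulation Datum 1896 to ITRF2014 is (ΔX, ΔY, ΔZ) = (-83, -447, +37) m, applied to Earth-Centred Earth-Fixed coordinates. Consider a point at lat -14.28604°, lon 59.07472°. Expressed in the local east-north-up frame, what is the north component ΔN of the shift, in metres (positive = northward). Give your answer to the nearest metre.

ΔN = -69 m

The local north axis is (−sin φ cos λ, −sin φ sin λ, cos φ), giving ΔN = -10.526 − 94.622 + 35.856 = -69.29 m.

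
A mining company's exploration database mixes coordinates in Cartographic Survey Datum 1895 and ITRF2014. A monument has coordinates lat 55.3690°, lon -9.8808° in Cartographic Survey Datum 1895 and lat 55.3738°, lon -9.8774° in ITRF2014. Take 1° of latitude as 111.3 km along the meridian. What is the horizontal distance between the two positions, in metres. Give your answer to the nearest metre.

576 m

Δφ = 55.3738° − 55.3690° = +0.0048°; Δλ = -9.8774° − -9.8808° = +0.0034°.
ΔN = Δφ × 111300 = 534.2 m; ΔE = Δλ × 111300 × cos(55.3690°) = +0.0034 × 111300 × 0.568289 = 215.1 m.
Distance = √(ΔE² + ΔN²) = √(215.1² + 534.2²) = 575.9 m.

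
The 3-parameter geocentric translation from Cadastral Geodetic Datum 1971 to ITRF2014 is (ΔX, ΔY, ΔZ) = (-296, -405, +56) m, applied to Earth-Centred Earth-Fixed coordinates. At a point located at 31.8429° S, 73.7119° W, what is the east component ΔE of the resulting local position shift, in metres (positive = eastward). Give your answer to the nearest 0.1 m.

At φ = -31.8429°, λ = -73.7119°: sin φ = -0.527592, cos φ = 0.849498, sin λ = -0.959864, cos λ = 0.280467.
ΔE = −sin λ·ΔX + cos λ·ΔY = −(-0.959864)·(-296) + (0.280467)·(-405) = -397.71 m.

ΔE = -397.7 m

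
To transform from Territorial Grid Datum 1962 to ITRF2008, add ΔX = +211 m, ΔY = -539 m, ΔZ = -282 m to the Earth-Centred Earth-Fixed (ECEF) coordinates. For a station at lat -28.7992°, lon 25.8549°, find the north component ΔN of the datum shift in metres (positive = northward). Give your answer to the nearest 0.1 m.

ΔN = -268.9 m

The local north axis is (−sin φ cos λ, −sin φ sin λ, cos φ), giving ΔN = 91.473 − 113.235 − 247.120 = -268.88 m.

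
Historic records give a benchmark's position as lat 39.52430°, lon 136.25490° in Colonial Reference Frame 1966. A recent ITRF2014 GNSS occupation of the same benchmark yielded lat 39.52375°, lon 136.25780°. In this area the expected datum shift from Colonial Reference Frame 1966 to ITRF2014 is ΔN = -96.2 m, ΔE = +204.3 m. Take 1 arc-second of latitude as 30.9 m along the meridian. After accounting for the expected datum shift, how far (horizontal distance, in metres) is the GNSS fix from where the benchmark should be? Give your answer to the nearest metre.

Observed coordinate differences: Δφ = -0.00055°, Δλ = +0.00290°.
Converting to metres (1° lat = 111240 m, cos φ = 0.771355): observed ΔN = -61.2 m, observed ΔE = 248.8 m.
Subtracting the expected shift leaves a residual of -61.2 − (-96.2) = 35.0 m north and 248.8 − (204.3) = 44.5 m east.
Residual distance = √(35.0² + 44.5²) = 56.7 m.

57 m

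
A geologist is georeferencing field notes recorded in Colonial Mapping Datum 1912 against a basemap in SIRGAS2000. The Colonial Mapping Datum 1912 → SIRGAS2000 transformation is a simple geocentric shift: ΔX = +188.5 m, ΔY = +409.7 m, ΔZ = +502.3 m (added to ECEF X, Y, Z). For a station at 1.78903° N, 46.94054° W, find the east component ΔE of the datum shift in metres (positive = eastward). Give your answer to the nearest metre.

At φ = 1.78903°, λ = -46.94054°: sin φ = 0.031219, cos φ = 0.999513, sin λ = -0.730646, cos λ = 0.682757.
ΔE = −sin λ·ΔX + cos λ·ΔY = −(-0.730646)·(188.5) + (0.682757)·(409.7) = 417.45 m.

ΔE = 417 m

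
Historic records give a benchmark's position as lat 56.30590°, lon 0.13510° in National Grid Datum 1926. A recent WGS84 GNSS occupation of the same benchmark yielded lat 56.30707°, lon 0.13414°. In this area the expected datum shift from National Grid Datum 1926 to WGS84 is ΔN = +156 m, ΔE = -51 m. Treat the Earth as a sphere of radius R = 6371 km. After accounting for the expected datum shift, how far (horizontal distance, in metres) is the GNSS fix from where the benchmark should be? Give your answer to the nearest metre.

27 m

Observed coordinate differences: Δφ = +0.00117°, Δλ = -0.00096°.
Converting to metres (1° lat = 111195 m, cos φ = 0.554759): observed ΔN = 130.1 m, observed ΔE = -59.2 m.
Subtracting the expected shift leaves a residual of 130.1 − (156) = -25.9 m north and -59.2 − (-51) = -8.2 m east.
Residual distance = √((-25.9)² + (-8.2)²) = 27.2 m.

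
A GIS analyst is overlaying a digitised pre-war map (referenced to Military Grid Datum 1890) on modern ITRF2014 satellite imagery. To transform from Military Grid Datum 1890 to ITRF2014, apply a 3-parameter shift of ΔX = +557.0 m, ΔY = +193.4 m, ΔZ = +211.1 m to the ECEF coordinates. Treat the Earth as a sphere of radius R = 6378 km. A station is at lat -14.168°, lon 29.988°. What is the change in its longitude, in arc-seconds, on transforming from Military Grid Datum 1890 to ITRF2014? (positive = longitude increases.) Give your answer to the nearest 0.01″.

Δλ = -3.70″

sin φ = -0.244766, cos φ = 0.969582, sin λ = 0.499819, cos λ = 0.866130.
East component: ΔE = −sin λ·ΔX + cos λ·ΔY = −(0.499819)(557.0) + (0.866130)(193.4) = -110.89 m.
1° of latitude spans πR/180 = 111317 m; at latitude φ, 1° of longitude spans that × cos φ = 107931.1 m, so Δλ = -110.89 / 107931.1 × 3600 = -3.699″.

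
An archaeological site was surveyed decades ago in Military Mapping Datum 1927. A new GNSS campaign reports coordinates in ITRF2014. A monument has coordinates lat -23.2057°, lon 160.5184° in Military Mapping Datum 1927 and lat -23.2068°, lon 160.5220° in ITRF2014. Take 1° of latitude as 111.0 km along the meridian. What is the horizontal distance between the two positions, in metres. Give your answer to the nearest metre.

Δφ = -23.2068° − -23.2057° = -0.0011°; Δλ = 160.5220° − 160.5184° = +0.0036°.
ΔN = Δφ × 111000 = -122.1 m; ΔE = Δλ × 111000 × cos(-23.2057°) = +0.0036 × 111000 × 0.919096 = 367.3 m.
Distance = √(ΔE² + ΔN²) = √(367.3² + (-122.1)²) = 387.0 m.

387 m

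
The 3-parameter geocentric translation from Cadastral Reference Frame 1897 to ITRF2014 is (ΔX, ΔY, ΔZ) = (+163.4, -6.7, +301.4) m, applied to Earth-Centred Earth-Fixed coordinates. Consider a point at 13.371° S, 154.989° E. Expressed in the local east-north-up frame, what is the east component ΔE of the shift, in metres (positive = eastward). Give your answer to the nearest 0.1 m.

ΔE = -63.0 m

At φ = -13.371°, λ = 154.989°: sin φ = -0.231256, cos φ = 0.972893, sin λ = 0.422792, cos λ = -0.906227.
ΔE = −sin λ·ΔX + cos λ·ΔY = −(0.422792)·(163.4) + (-0.906227)·(-6.7) = -63.01 m.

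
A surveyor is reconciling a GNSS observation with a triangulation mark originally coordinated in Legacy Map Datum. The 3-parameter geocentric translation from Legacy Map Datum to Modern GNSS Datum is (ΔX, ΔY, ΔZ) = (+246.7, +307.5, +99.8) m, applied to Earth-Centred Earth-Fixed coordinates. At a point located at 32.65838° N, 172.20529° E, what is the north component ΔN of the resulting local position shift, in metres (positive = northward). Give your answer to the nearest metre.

At φ = 32.65838°, λ = 172.20529°: sin φ = 0.539629, cos φ = 0.841903, sin λ = 0.135624, cos λ = -0.990760.
ΔN = −sin φ cos λ·ΔX − sin φ sin λ·ΔY + cos φ·ΔZ = −(0.539629)(-0.990760)(246.7) − (0.539629)(0.135624)(307.5) + (0.841903)(99.8) = 193.41 m.

ΔN = 193 m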